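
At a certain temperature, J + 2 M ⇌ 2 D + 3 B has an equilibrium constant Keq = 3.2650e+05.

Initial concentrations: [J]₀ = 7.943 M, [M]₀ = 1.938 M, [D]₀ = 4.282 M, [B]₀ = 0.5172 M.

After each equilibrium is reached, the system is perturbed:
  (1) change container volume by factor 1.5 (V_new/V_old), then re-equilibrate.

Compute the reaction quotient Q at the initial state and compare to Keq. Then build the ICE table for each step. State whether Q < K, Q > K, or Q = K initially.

Q₀ = 0.08503 vs Keq = 3.2650e+05 ⇒ Q<K, forward
Step 1:
                    J           M           D           B
  I             7.943       1.938       4.282      0.5172
  C           -0.9562      -1.912       1.912       2.869
  E             6.987     0.02555       6.194       3.386
  solve Keq expr → x = 0.9562; check Q = 3.2650e+05
Then change container volume by factor 1.5 (V_new/V_old).
Step 2:
                    J           M           D           B
  I             4.658     0.01703        4.13       2.257
  C         -0.002798   -0.005596    0.005596    0.008394
  E             4.655     0.01144       4.135       2.266
  solve Keq expr → x = 0.002798; check Q = 3.2650e+05

Q₀ = 0.08503; Q < K (proceeds forward)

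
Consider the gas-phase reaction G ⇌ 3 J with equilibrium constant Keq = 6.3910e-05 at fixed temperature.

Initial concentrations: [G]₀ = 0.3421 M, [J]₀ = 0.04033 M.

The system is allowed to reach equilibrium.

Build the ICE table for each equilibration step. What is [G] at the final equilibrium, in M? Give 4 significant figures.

Q₀ = 1.9175e-04 vs Keq = 6.3910e-05 ⇒ Q>K, reverse
Step 1:
                    G           J
  init         0.3421     0.04033
  Δ          0.004086    -0.01226
  eq           0.3462     0.02807
  solve Keq expr → x = -0.004086; check Q = 6.3910e-05

[G]_eq = 0.3462 M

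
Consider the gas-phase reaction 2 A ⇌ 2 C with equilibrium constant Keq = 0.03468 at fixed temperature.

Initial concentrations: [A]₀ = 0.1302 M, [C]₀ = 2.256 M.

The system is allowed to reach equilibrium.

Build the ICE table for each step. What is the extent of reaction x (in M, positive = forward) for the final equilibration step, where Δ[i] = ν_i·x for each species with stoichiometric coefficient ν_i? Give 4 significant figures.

x = -0.9407 M

Q₀ = 300.2 vs Keq = 0.03468 ⇒ Q>K, reverse
Step 1:
                   A          C
  Initial     0.1302      2.256
  Change       1.881     -1.881
  Equil        2.012     0.3746
  solve Keq expr → x = -0.9407; check Q = 0.03468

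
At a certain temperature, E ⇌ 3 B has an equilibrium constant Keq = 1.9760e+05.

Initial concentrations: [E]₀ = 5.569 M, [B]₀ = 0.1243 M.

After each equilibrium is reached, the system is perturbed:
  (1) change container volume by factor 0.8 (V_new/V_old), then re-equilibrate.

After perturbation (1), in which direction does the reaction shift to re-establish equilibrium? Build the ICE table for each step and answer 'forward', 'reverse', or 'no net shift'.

Direction: reverse

Q₀ = 3.4485e-04 vs Keq = 1.9760e+05 ⇒ Q<K, forward
Step 1:
                    E           B
  Initial       5.569      0.1243
  Change       -5.545       16.64
  Equil       0.02382       16.76
  solve Keq expr → x = 5.545; check Q = 1.9760e+05
Then change container volume by factor 0.8 (V_new/V_old).
Step 2:
                    E           B
  Initial     0.02978       20.95
  Change      0.01642    -0.04927
  Equil        0.0462        20.9
  solve Keq expr → x = -0.01642; check Q = 1.9760e+05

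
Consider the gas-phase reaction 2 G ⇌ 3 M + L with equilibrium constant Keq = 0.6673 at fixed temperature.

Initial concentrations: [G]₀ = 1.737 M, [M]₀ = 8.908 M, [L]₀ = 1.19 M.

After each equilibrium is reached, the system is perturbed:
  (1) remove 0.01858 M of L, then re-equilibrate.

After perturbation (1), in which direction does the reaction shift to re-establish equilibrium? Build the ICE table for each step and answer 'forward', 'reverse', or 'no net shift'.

Q₀ = 278.8 vs Keq = 0.6673 ⇒ Q>K, reverse
Step 1:
                   G          M          L
  I            1.737      8.908       1.19
  C            2.254     -3.381     -1.127
  E            3.991      5.527    0.06296
  solve Keq expr → x = -1.127; check Q = 0.6673
Then remove 0.01858 M of L.
Step 2:
                   G          M          L
  I            3.991      5.527    0.04438
  C         -0.03198    0.04797    0.01599
  E            3.959      5.575    0.06037
  solve Keq expr → x = 0.01599; check Q = 0.6673

Direction: forward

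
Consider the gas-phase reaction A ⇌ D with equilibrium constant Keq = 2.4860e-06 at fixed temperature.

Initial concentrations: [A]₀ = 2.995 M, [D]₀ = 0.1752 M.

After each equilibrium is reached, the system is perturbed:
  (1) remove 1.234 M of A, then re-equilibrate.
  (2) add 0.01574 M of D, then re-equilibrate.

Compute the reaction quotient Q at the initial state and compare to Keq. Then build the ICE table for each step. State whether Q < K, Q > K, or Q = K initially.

Q₀ = 0.0585 vs Keq = 2.4860e-06 ⇒ Q>K, reverse
Step 1:
                  A         D
  Initial     2.995    0.1752
  Change     0.1752   -0.1752
  Equil        3.17 7.8811e-06
  solve Keq expr → x = -0.1752; check Q = 2.4860e-06
Then remove 1.234 M of A.
Step 2:
                  A         D
  Initial     1.936 7.8811e-06
  Change  3.0677e-06 -3.0677e-06
  Equil       1.936 4.8134e-06
  solve Keq expr → x = -3.0677e-06; check Q = 2.4860e-06
Then add 0.01574 M of D.
Step 3:
                  A         D
  Initial     1.936   0.01574
  Change    0.01574  -0.01574
  Equil       1.952 4.8525e-06
  solve Keq expr → x = -0.01574; check Q = 2.4860e-06

Q₀ = 0.0585; Q > K (proceeds reverse)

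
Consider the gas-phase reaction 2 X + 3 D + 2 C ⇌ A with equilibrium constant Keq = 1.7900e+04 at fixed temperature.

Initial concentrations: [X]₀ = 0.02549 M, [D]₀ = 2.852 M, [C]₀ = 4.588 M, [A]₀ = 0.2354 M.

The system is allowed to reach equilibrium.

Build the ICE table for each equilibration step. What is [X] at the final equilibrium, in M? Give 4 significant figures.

[X]_eq = 1.7284e-04 M

Q₀ = 0.7419 vs Keq = 1.7900e+04 ⇒ Q<K, forward
Step 1:
                    X           D           C           A
  Initial     0.02549       2.852       4.588      0.2354
  Change     -0.02532    -0.03798    -0.02532     0.01266
  Equil    1.7284e-04       2.814       4.563      0.2481
  solve Keq expr → x = 0.01266; check Q = 1.7900e+04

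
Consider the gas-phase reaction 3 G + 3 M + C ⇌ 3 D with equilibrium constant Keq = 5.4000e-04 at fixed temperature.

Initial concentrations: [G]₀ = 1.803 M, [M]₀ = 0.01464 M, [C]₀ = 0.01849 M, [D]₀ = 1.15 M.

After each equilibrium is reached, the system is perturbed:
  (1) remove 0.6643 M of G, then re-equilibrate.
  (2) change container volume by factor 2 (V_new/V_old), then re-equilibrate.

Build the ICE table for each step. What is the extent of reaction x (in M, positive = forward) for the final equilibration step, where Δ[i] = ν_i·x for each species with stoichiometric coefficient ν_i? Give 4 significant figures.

Q₀ = 4.4725e+06 vs Keq = 5.4000e-04 ⇒ Q>K, reverse
Step 1:
                    G           M           C           D
  I             1.803     0.01464     0.01849        1.15
  C            0.9894      0.9894      0.3298     -0.9894
  E             2.792       1.004      0.3483      0.1606
  solve Keq expr → x = -0.3298; check Q = 5.4000e-04
Then remove 0.6643 M of G.
Step 2:
                    G           M           C           D
  I             2.128       1.004      0.3483      0.1606
  C           0.03128     0.03128     0.01043    -0.03128
  E             2.159       1.035      0.3587      0.1293
  solve Keq expr → x = -0.01043; check Q = 5.4000e-04
Then change container volume by factor 2 (V_new/V_old).
Step 3:
                    G           M           C           D
  I              1.08      0.5176      0.1794     0.06467
  C           0.03572     0.03572     0.01191    -0.03572
  E             1.115      0.5534      0.1913     0.02896
  solve Keq expr → x = -0.01191; check Q = 5.4000e-04

x = -0.01191 M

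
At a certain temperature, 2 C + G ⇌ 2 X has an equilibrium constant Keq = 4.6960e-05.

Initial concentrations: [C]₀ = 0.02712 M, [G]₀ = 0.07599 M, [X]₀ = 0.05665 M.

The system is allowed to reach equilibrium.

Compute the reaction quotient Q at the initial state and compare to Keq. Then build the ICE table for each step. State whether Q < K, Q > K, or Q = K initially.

Q₀ = 57.42; Q > K (proceeds reverse)

Q₀ = 57.42 vs Keq = 4.6960e-05 ⇒ Q>K, reverse
Step 1:
                  C         G         X
  Initial   0.02712   0.07599   0.05665
  Change    0.05647   0.02823  -0.05647
  Equil     0.08359    0.1042 1.8492e-04
  solve Keq expr → x = -0.02823; check Q = 4.6960e-05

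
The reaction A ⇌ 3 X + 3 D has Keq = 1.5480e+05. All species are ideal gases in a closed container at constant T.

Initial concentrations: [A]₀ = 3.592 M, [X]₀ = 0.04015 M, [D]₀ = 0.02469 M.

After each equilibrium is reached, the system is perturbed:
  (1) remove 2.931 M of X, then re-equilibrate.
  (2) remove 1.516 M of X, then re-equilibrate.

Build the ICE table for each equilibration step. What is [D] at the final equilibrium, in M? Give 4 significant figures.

[D]_eq = 9.186 M

Q₀ = 2.7120e-10 vs Keq = 1.5480e+05 ⇒ Q<K, forward
Step 1:
                    A           X           D
  I             3.592     0.04015     0.02469
  C            -2.477        7.43        7.43
  E             1.115        7.47       7.454
  solve Keq expr → x = 2.477; check Q = 1.5480e+05
Then remove 2.931 M of X.
Step 2:
                    A           X           D
  I             1.115       4.539       7.454
  C           -0.3747       1.124       1.124
  E            0.7407       5.663       8.579
  solve Keq expr → x = 0.3747; check Q = 1.5480e+05
Then remove 1.516 M of X.
Step 3:
                    A           X           D
  I            0.7407       4.147       8.579
  C           -0.2025      0.6075      0.6075
  E            0.5382       4.755       9.186
  solve Keq expr → x = 0.2025; check Q = 1.5480e+05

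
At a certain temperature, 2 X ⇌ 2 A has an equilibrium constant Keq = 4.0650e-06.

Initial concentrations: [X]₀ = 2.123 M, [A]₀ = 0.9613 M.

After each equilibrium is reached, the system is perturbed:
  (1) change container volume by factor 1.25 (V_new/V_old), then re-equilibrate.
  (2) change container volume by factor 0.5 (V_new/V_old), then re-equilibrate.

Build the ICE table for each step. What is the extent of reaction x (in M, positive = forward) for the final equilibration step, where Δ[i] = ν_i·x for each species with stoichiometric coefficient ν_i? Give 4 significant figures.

x = 0 M

Q₀ = 0.205 vs Keq = 4.0650e-06 ⇒ Q>K, reverse
Step 1:
                    X           A
  Initial       2.123      0.9613
  Change       0.9551     -0.9551
  Equil         3.078    0.006206
  solve Keq expr → x = -0.4775; check Q = 4.0650e-06
Then change container volume by factor 1.25 (V_new/V_old).
Step 2:
                    X           A
  Initial       2.462    0.004965
  Change            0           0
  Equil         2.462    0.004965
  solve Keq expr → x = 0; check Q = 4.0650e-06
Then change container volume by factor 0.5 (V_new/V_old).
Step 3:
                    X           A
  Initial       4.925     0.00993
  Change            0           0
  Equil         4.925     0.00993
  solve Keq expr → x = 0; check Q = 4.0650e-06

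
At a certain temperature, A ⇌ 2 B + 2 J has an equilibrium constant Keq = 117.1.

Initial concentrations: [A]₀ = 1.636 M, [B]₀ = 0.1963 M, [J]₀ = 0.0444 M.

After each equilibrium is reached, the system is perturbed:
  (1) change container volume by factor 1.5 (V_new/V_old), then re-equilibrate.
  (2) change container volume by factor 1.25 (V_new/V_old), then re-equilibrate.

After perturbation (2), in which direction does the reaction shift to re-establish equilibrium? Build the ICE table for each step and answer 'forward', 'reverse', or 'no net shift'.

Direction: forward

Q₀ = 4.6433e-05 vs Keq = 117.1 ⇒ Q<K, forward
Step 1:
                  A         B         J
  Initial     1.636    0.1963    0.0444
  Change     -1.243     2.486     2.486
  Equil      0.3932     2.682      2.53
  solve Keq expr → x = 1.243; check Q = 117.1
Then change container volume by factor 1.5 (V_new/V_old).
Step 2:
                  A         B         J
  Initial    0.2621     1.788     1.687
  Change    -0.1277    0.2553    0.2553
  Equil      0.1345     2.043     1.942
  solve Keq expr → x = 0.1277; check Q = 117.1
Then change container volume by factor 1.25 (V_new/V_old).
Step 3:
                  A         B         J
  Initial    0.1076     1.635     1.554
  Change   -0.04043   0.08086   0.08086
  Equil     0.06714     1.715     1.634
  solve Keq expr → x = 0.04043; check Q = 117.1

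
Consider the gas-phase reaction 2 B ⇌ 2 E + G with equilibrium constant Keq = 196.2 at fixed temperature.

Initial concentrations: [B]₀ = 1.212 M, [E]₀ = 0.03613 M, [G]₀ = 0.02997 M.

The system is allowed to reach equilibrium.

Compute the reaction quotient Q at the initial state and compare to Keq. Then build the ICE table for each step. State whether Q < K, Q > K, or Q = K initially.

Q₀ = 2.6633e-05 vs Keq = 196.2 ⇒ Q<K, forward
Step 1:
                   B          E          G
  Initial      1.212    0.03613    0.02997
  Change      -1.146      1.146     0.5732
  Equil      0.06557      1.183     0.6032
  solve Keq expr → x = 0.5732; check Q = 196.2

Q₀ = 2.6633e-05; Q < K (proceeds forward)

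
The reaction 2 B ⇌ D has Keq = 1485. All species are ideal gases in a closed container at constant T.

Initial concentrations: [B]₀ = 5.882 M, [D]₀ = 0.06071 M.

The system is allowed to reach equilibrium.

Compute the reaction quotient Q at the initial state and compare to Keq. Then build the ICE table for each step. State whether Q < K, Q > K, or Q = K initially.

Q₀ = 0.001755 vs Keq = 1485 ⇒ Q<K, forward
Step 1:
                    B           D
  Initial       5.882     0.06071
  Change       -5.837       2.919
  Equil       0.04479       2.979
  solve Keq expr → x = 2.919; check Q = 1485

Q₀ = 0.001755; Q < K (proceeds forward)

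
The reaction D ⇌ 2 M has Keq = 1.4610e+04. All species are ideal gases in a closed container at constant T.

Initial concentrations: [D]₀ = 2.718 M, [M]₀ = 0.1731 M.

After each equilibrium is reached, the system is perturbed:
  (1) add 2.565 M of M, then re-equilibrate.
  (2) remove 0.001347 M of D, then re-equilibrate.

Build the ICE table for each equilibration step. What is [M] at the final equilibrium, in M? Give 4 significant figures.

[M]_eq = 8.162 M

Q₀ = 0.01102 vs Keq = 1.4610e+04 ⇒ Q<K, forward
Step 1:
                  D         M
  I           2.718    0.1731
  C          -2.716     5.432
  E         0.00215     5.605
  solve Keq expr → x = 2.716; check Q = 1.4610e+04
Then add 2.565 M of M.
Step 2:
                  D         M
  I         0.00215      8.17
  C        0.002413 -0.004826
  E        0.004563     8.165
  solve Keq expr → x = -0.002413; check Q = 1.4610e+04
Then remove 0.001347 M of D.
Step 3:
                  D         M
  I        0.003216     8.165
  C        0.001344 -0.002688
  E         0.00456     8.162
  solve Keq expr → x = -0.001344; check Q = 1.4610e+04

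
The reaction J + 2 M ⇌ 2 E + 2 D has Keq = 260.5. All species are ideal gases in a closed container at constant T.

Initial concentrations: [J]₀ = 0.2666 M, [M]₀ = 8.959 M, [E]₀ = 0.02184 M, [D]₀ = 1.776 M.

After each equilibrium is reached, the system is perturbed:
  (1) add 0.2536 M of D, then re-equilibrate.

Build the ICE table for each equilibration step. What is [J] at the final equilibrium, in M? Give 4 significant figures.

[J]_eq = 1.0930e-04 M

Q₀ = 7.0309e-05 vs Keq = 260.5 ⇒ Q<K, forward
Step 1:
                  J         M         E         D
  I          0.2666     8.959   0.02184     1.776
  C         -0.2665    -0.533     0.533     0.533
  E       8.8752e-05     8.426    0.5549     2.309
  solve Keq expr → x = 0.2665; check Q = 260.5
Then add 0.2536 M of D.
Step 2:
                  J         M         E         D
  I       8.8752e-05     8.426    0.5549     2.563
  C       2.0545e-05 4.1090e-05 -4.1090e-05 -4.1090e-05
  E       1.0930e-04     8.426    0.5548     2.563
  solve Keq expr → x = -2.0545e-05; check Q = 260.5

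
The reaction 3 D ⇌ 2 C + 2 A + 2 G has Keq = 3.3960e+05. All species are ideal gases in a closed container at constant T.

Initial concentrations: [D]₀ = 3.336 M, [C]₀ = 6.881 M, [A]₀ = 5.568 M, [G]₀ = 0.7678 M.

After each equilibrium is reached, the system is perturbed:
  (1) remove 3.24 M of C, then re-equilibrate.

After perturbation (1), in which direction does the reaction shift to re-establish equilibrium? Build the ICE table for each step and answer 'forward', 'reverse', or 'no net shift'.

Direction: forward

Q₀ = 23.31 vs Keq = 3.3960e+05 ⇒ Q<K, forward
Step 1:
                    D           C           A           G
  I             3.336       6.881       5.568      0.7678
  C            -2.883       1.922       1.922       1.922
  E            0.4525       8.803        7.49        2.69
  solve Keq expr → x = 0.9612; check Q = 3.3960e+05
Then remove 3.24 M of C.
Step 2:
                    D           C           A           G
  I            0.4525       5.563        7.49        2.69
  C           -0.1082     0.07215     0.07215     0.07215
  E            0.3443       5.635       7.562       2.762
  solve Keq expr → x = 0.03607; check Q = 3.3960e+05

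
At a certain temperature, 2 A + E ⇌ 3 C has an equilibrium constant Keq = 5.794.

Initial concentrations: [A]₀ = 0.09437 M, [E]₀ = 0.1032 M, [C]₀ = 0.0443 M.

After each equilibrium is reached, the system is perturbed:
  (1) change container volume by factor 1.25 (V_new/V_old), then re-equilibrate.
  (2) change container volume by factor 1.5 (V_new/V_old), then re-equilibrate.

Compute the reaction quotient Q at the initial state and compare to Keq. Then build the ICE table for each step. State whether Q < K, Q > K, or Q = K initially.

Q₀ = 0.09459; Q < K (proceeds forward)

Q₀ = 0.09459 vs Keq = 5.794 ⇒ Q<K, forward
Step 1:
                   A          E          C
  init       0.09437     0.1032     0.0443
  Δ         -0.04265   -0.02132    0.06397
  eq         0.05172    0.08188     0.1083
  solve Keq expr → x = 0.02132; check Q = 5.794
Then change container volume by factor 1.25 (V_new/V_old).
Step 2:
                   A          E          C
  init       0.04138     0.0655    0.08662
  Δ                0          0          0
  eq         0.04138     0.0655    0.08662
  solve Keq expr → x = 0; check Q = 5.794
Then change container volume by factor 1.5 (V_new/V_old).
Step 3:
                   A          E          C
  init       0.02759    0.04367    0.05774
  Δ                0          0          0
  eq         0.02759    0.04367    0.05774
  solve Keq expr → x = 0; check Q = 5.794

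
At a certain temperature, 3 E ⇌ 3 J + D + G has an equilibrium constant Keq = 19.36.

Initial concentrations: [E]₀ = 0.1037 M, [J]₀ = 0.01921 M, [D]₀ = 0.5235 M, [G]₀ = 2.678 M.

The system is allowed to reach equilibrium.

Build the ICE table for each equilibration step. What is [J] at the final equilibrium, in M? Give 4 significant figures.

[J]_eq = 0.08632 M

Q₀ = 0.008912 vs Keq = 19.36 ⇒ Q<K, forward
Step 1:
                    E           J           D           G
  init         0.1037     0.01921      0.5235       2.678
  Δ          -0.06711     0.06711     0.02237     0.02237
  eq          0.03659     0.08632      0.5459         2.7
  solve Keq expr → x = 0.02237; check Q = 19.36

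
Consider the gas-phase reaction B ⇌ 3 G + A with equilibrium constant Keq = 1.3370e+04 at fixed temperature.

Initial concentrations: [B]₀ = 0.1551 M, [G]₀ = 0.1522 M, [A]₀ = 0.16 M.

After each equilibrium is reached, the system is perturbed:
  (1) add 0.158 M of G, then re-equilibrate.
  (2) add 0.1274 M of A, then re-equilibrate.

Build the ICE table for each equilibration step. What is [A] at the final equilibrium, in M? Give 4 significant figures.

Q₀ = 0.003637 vs Keq = 1.3370e+04 ⇒ Q<K, forward
Step 1:
                   B          G          A
  I           0.1551     0.1522       0.16
  C          -0.1551     0.4653     0.1551
  E       5.5486e-06     0.6175     0.3151
  solve Keq expr → x = 0.1551; check Q = 1.3370e+04
Then add 0.158 M of G.
Step 2:
                   B          G          A
  I       5.5486e-06     0.7755     0.3151
  C       5.4412e-06 -1.6324e-05 -5.4412e-06
  E       1.0990e-05     0.7755     0.3151
  solve Keq expr → x = -5.4412e-06; check Q = 1.3370e+04
Then add 0.1274 M of A.
Step 3:
                   B          G          A
  I       1.0990e-05     0.7755     0.4425
  C       4.4426e-06 -1.3328e-05 -4.4426e-06
  E       1.5432e-05     0.7755     0.4425
  solve Keq expr → x = -4.4426e-06; check Q = 1.3370e+04

[A]_eq = 0.4425 M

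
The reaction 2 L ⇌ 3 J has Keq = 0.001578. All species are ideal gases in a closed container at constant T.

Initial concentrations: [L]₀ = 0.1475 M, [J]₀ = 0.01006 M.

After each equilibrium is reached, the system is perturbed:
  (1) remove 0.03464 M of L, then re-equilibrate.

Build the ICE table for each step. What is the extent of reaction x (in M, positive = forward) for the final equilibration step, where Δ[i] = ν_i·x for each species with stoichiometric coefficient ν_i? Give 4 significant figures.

x = -0.001654 M

Q₀ = 4.6796e-05 vs Keq = 0.001578 ⇒ Q<K, forward
Step 1:
                   L          J
  I           0.1475    0.01006
  C         -0.01361    0.02041
  E           0.1339    0.03047
  solve Keq expr → x = 0.006803; check Q = 0.001578
Then remove 0.03464 M of L.
Step 2:
                   L          J
  I          0.09925    0.03047
  C         0.003308  -0.004961
  E           0.1026    0.02551
  solve Keq expr → x = -0.001654; check Q = 0.001578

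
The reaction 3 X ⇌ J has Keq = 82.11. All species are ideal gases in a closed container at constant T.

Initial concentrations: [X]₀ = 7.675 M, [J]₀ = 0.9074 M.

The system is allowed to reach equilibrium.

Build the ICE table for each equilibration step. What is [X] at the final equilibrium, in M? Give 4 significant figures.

[X]_eq = 0.3443 M

Q₀ = 0.002007 vs Keq = 82.11 ⇒ Q<K, forward
Step 1:
                   X          J
  I            7.675     0.9074
  C           -7.331      2.444
  E           0.3443      3.351
  solve Keq expr → x = 2.444; check Q = 82.11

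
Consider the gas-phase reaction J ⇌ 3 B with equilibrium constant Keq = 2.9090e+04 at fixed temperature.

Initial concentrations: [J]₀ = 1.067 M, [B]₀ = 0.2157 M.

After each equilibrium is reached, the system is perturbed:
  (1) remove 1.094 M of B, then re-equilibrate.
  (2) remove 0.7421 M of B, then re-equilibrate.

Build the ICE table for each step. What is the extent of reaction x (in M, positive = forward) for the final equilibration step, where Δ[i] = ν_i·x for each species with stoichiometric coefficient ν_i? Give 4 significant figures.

Q₀ = 0.009406 vs Keq = 2.9090e+04 ⇒ Q<K, forward
Step 1:
                   J          B
  init         1.067     0.2157
  Δ           -1.066      3.197
  eq        0.001366      3.413
  solve Keq expr → x = 1.066; check Q = 2.9090e+04
Then remove 1.094 M of B.
Step 2:
                   J          B
  init      0.001366      2.319
  Δ       -9.3615e-04   0.002808
  eq      4.3004e-04      2.321
  solve Keq expr → x = 9.3615e-04; check Q = 2.9090e+04
Then remove 0.7421 M of B.
Step 3:
                   J          B
  init    4.3004e-04      1.579
  Δ       -2.9440e-04 8.8321e-04
  eq      1.3564e-04       1.58
  solve Keq expr → x = 2.9440e-04; check Q = 2.9090e+04

x = 2.9440e-04 M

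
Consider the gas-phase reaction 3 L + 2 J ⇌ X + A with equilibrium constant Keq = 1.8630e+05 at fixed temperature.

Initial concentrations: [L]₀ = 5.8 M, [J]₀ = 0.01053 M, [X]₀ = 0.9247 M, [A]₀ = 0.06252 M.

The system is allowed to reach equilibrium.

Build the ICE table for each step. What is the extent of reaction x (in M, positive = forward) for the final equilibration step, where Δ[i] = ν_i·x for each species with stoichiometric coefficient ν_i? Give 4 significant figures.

x = 0.005244 M

Q₀ = 2.672 vs Keq = 1.8630e+05 ⇒ Q<K, forward
Step 1:
                    L           J           X           A
  Initial         5.8     0.01053      0.9247     0.06252
  Change     -0.01573    -0.01049    0.005244    0.005244
  Equil         5.784  4.1807e-05      0.9299     0.06776
  solve Keq expr → x = 0.005244; check Q = 1.8630e+05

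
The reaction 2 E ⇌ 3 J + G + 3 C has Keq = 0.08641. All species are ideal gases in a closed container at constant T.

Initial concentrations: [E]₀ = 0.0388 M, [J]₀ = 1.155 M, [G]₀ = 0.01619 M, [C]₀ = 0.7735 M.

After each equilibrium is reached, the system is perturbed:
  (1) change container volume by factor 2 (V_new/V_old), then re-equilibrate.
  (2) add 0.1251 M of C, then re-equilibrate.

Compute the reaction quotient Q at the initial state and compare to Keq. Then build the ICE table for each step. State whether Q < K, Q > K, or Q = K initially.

Q₀ = 7.668 vs Keq = 0.08641 ⇒ Q>K, reverse
Step 1:
                    E           J           G           C
  I            0.0388       1.155     0.01619      0.7735
  C           0.03078    -0.04618    -0.01539    -0.04618
  E           0.06958       1.109  7.9767e-04      0.7273
  solve Keq expr → x = -0.01539; check Q = 0.08641
Then change container volume by factor 2 (V_new/V_old).
Step 2:
                    E           J           G           C
  I           0.03479      0.5544  3.9883e-04      0.3637
  C         -0.009903     0.01485    0.004952     0.01485
  E           0.02489      0.5693     0.00535      0.3785
  solve Keq expr → x = 0.004952; check Q = 0.08641
Then add 0.1251 M of C.
Step 3:
                    E           J           G           C
  I           0.02489      0.5693     0.00535      0.5036
  C          0.004096   -0.006144   -0.002048   -0.006144
  E           0.02899      0.5631    0.003302      0.4975
  solve Keq expr → x = -0.002048; check Q = 0.08641

Q₀ = 7.668; Q > K (proceeds reverse)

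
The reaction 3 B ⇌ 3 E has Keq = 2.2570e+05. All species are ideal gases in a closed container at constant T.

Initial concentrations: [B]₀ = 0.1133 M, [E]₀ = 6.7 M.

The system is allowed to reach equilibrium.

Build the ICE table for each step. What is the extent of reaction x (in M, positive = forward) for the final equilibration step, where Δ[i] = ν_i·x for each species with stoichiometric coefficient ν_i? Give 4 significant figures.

Q₀ = 2.0679e+05 vs Keq = 2.2570e+05 ⇒ Q<K, forward
Step 1:
                    B           E
  I            0.1133         6.7
  C         -0.003204    0.003204
  E            0.1101       6.703
  solve Keq expr → x = 0.001068; check Q = 2.2570e+05

x = 0.001068 M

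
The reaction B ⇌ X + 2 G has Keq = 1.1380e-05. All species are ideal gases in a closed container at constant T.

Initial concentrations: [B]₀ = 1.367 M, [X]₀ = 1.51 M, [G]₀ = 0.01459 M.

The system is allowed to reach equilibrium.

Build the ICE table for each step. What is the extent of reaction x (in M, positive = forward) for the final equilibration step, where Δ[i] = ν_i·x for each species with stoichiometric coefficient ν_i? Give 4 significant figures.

x = -0.005684 M

Q₀ = 2.3514e-04 vs Keq = 1.1380e-05 ⇒ Q>K, reverse
Step 1:
                  B         X         G
  Initial     1.367      1.51   0.01459
  Change   0.005684 -0.005684  -0.01137
  Equil       1.373     1.504  0.003222
  solve Keq expr → x = -0.005684; check Q = 1.1380e-05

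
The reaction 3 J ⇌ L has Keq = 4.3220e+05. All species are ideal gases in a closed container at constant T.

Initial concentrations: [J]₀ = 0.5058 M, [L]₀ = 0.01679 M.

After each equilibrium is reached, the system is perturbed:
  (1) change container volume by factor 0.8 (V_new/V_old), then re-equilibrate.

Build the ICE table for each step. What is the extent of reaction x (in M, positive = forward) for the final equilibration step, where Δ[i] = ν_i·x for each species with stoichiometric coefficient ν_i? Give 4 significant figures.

x = 4.3070e-04 M

Q₀ = 0.1298 vs Keq = 4.3220e+05 ⇒ Q<K, forward
Step 1:
                  J         L
  Initial    0.5058   0.01679
  Change    -0.4983    0.1661
  Equil    0.007508    0.1829
  solve Keq expr → x = 0.1661; check Q = 4.3220e+05
Then change container volume by factor 0.8 (V_new/V_old).
Step 2:
                  J         L
  Initial  0.009384    0.2286
  Change  -0.001292 4.3070e-04
  Equil    0.008092     0.229
  solve Keq expr → x = 4.3070e-04; check Q = 4.3220e+05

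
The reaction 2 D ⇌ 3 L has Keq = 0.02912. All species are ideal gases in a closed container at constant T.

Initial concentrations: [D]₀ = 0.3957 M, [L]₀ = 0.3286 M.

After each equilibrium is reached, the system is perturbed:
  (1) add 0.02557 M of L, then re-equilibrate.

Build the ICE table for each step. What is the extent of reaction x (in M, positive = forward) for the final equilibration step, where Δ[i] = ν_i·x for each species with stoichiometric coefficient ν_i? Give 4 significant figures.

Q₀ = 0.2266 vs Keq = 0.02912 ⇒ Q>K, reverse
Step 1:
                  D         L
  Initial    0.3957    0.3286
  Change    0.09199    -0.138
  Equil      0.4877    0.1906
  solve Keq expr → x = -0.04599; check Q = 0.02912
Then add 0.02557 M of L.
Step 2:
                  D         L
  Initial    0.4877    0.2162
  Change    0.01453   -0.0218
  Equil      0.5022    0.1944
  solve Keq expr → x = -0.007267; check Q = 0.02912

x = -0.007267 M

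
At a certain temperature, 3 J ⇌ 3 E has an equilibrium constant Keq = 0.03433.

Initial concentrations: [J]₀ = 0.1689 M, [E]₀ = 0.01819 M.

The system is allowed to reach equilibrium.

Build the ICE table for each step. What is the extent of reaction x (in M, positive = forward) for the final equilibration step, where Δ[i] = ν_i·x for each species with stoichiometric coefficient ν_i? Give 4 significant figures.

Q₀ = 0.001249 vs Keq = 0.03433 ⇒ Q<K, forward
Step 1:
                   J          E
  I           0.1689    0.01819
  C          -0.0277     0.0277
  E           0.1412    0.04589
  solve Keq expr → x = 0.009234; check Q = 0.03433

x = 0.009234 M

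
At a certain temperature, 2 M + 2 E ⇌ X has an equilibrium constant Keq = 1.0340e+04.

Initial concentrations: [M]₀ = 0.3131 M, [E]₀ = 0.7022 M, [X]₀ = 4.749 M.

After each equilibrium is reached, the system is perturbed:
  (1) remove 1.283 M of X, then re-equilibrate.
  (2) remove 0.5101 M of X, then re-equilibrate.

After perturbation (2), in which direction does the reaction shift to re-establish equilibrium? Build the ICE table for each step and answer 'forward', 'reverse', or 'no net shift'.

Direction: forward

Q₀ = 98.25 vs Keq = 1.0340e+04 ⇒ Q<K, forward
Step 1:
                    M           E           X
  init         0.3131      0.7022       4.749
  Δ           -0.2636     -0.2636      0.1318
  eq          0.04953      0.4386       4.881
  solve Keq expr → x = 0.1318; check Q = 1.0340e+04
Then remove 1.283 M of X.
Step 2:
                    M           E           X
  init        0.04953      0.4386       3.598
  Δ         -0.006361   -0.006361     0.00318
  eq          0.04317      0.4323       3.601
  solve Keq expr → x = 0.00318; check Q = 1.0340e+04
Then remove 0.5101 M of X.
Step 3:
                    M           E           X
  init        0.04317      0.4323       3.091
  Δ         -0.002895   -0.002895    0.001448
  eq          0.04028      0.4294       3.092
  solve Keq expr → x = 0.001448; check Q = 1.0340e+04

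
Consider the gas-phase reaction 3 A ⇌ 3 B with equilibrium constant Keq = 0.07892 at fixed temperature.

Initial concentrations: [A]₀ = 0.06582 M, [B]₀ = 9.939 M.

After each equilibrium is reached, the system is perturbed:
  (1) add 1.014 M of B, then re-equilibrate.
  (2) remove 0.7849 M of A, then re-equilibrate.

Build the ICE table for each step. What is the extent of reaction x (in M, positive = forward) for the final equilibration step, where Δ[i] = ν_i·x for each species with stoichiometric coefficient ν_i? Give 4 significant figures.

Q₀ = 3.4431e+06 vs Keq = 0.07892 ⇒ Q>K, reverse
Step 1:
                   A          B
  I          0.06582      9.939
  C            6.936     -6.936
  E            7.002      3.003
  solve Keq expr → x = -2.312; check Q = 0.07892
Then add 1.014 M of B.
Step 2:
                   A          B
  I            7.002      4.017
  C           0.7096    -0.7096
  E            7.711      3.308
  solve Keq expr → x = -0.2365; check Q = 0.07892
Then remove 0.7849 M of A.
Step 3:
                   A          B
  I            6.926      3.308
  C           0.2356    -0.2356
  E            7.162      3.072
  solve Keq expr → x = -0.07854; check Q = 0.07892

x = -0.07854 M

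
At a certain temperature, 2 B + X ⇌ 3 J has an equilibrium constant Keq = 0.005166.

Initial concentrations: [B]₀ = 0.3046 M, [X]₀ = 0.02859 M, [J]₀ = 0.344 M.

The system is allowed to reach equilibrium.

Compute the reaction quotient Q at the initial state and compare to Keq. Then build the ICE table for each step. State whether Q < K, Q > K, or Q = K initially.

Q₀ = 15.35 vs Keq = 0.005166 ⇒ Q>K, reverse
Step 1:
                   B          X          J
  Initial     0.3046    0.02859      0.344
  Change      0.1931    0.09656    -0.2897
  Equil       0.4977     0.1252    0.05431
  solve Keq expr → x = -0.09656; check Q = 0.005166

Q₀ = 15.35; Q > K (proceeds reverse)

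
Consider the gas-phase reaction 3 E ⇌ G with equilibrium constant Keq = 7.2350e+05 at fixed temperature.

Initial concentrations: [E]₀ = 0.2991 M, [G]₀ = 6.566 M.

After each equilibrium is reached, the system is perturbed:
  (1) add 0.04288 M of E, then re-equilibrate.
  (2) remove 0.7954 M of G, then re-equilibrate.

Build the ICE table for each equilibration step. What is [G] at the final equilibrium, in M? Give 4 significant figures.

[G]_eq = 5.878 M

Q₀ = 245.4 vs Keq = 7.2350e+05 ⇒ Q<K, forward
Step 1:
                    E           G
  I            0.2991       6.566
  C           -0.2781     0.09271
  E           0.02096       6.659
  solve Keq expr → x = 0.09271; check Q = 7.2350e+05
Then add 0.04288 M of E.
Step 2:
                    E           G
  I           0.06384       6.659
  C          -0.04287     0.01429
  E           0.02097       6.673
  solve Keq expr → x = 0.01429; check Q = 7.2350e+05
Then remove 0.7954 M of G.
Step 3:
                    E           G
  I           0.02097       5.878
  C       -8.6840e-04  2.8947e-04
  E            0.0201       5.878
  solve Keq expr → x = 2.8947e-04; check Q = 7.2350e+05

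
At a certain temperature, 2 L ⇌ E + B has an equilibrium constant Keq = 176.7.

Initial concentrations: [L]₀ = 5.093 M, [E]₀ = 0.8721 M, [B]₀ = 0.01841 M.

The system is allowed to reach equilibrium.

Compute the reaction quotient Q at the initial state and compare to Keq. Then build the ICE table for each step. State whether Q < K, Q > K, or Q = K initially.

Q₀ = 6.1897e-04; Q < K (proceeds forward)

Q₀ = 6.1897e-04 vs Keq = 176.7 ⇒ Q<K, forward
Step 1:
                   L          E          B
  I            5.093     0.8721    0.01841
  C           -4.878      2.439      2.439
  E           0.2146      3.311      2.458
  solve Keq expr → x = 2.439; check Q = 176.7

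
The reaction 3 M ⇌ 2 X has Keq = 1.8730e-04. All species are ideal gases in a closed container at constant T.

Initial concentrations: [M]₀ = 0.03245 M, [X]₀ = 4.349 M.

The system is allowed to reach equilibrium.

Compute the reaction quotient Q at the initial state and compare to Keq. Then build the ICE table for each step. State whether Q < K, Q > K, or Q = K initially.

Q₀ = 5.5352e+05; Q > K (proceeds reverse)

Q₀ = 5.5352e+05 vs Keq = 1.8730e-04 ⇒ Q>K, reverse
Step 1:
                    M           X
  init        0.03245       4.349
  Δ             6.204      -4.136
  eq            6.236      0.2131
  solve Keq expr → x = -2.068; check Q = 1.8730e-04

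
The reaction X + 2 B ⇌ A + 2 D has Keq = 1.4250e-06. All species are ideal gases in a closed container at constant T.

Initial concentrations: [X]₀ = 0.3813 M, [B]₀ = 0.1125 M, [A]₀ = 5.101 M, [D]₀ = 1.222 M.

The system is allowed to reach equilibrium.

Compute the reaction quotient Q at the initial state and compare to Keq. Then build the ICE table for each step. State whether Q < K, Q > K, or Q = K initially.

Q₀ = 1578 vs Keq = 1.4250e-06 ⇒ Q>K, reverse
Step 1:
                   X          B          A          D
  Initial     0.3813     0.1125      5.101      1.222
  Change      0.6106      1.221    -0.6106     -1.221
  Equil       0.9919      1.334       4.49 7.4831e-04
  solve Keq expr → x = -0.6106; check Q = 1.4250e-06

Q₀ = 1578; Q > K (proceeds reverse)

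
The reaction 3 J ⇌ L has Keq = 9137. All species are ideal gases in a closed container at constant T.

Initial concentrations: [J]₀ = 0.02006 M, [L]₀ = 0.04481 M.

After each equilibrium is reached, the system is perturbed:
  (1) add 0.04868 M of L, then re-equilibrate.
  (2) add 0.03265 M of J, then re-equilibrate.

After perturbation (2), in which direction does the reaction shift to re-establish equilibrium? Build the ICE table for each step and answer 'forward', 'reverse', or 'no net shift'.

Direction: forward

Q₀ = 5551 vs Keq = 9137 ⇒ Q<K, forward
Step 1:
                    J           L
  Initial     0.02006     0.04481
  Change    -0.002947  9.8229e-04
  Equil       0.01711     0.04579
  solve Keq expr → x = 9.8229e-04; check Q = 9137
Then add 0.04868 M of L.
Step 2:
                    J           L
  Initial     0.01711     0.09447
  Change     0.004555   -0.001518
  Equil       0.02167     0.09295
  solve Keq expr → x = -0.001518; check Q = 9137
Then add 0.03265 M of J.
Step 3:
                    J           L
  Initial     0.05432     0.09295
  Change     -0.03185     0.01062
  Equil       0.02246      0.1036
  solve Keq expr → x = 0.01062; check Q = 9137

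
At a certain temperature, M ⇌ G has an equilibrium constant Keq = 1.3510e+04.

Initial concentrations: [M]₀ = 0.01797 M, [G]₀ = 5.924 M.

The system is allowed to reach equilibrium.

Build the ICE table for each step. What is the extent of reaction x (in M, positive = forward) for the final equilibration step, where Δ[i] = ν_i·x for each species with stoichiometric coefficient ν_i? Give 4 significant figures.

x = 0.01753 M

Q₀ = 329.7 vs Keq = 1.3510e+04 ⇒ Q<K, forward
Step 1:
                   M          G
  I          0.01797      5.924
  C         -0.01753    0.01753
  E       4.3979e-04      5.942
  solve Keq expr → x = 0.01753; check Q = 1.3510e+04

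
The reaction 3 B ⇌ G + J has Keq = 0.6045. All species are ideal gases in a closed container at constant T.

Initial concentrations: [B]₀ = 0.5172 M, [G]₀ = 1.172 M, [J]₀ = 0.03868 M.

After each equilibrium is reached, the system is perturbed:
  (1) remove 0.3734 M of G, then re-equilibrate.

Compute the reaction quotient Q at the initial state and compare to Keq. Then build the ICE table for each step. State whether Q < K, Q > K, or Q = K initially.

Q₀ = 0.3277 vs Keq = 0.6045 ⇒ Q<K, forward
Step 1:
                    B           G           J
  Initial      0.5172       1.172     0.03868
  Change     -0.04491     0.01497     0.01497
  Equil        0.4723       1.187     0.05365
  solve Keq expr → x = 0.01497; check Q = 0.6045
Then remove 0.3734 M of G.
Step 2:
                    B           G           J
  Initial      0.4723      0.8136     0.05365
  Change     -0.02982    0.009939    0.009939
  Equil        0.4425      0.8235     0.06359
  solve Keq expr → x = 0.009939; check Q = 0.6045

Q₀ = 0.3277; Q < K (proceeds forward)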